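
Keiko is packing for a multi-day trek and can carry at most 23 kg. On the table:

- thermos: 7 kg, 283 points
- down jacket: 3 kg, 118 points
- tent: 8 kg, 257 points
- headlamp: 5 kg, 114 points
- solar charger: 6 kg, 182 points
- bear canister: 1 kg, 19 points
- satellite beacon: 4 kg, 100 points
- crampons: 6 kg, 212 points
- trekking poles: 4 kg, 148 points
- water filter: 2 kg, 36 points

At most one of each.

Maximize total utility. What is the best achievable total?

825

By utility per kg: thermos 40.43, down jacket 39.33, trekking poles 37.00, crampons 35.33 lead.
Taking the top-ratio items first gives thermos + down jacket + bear canister + crampons + trekking poles + water filter for 816 (23 kg).
Replace crampons and water filter with tent: the trade gains 9 net, giving 825 at 23 kg.
Every other selection either busts 23 kg or fails to beat 825.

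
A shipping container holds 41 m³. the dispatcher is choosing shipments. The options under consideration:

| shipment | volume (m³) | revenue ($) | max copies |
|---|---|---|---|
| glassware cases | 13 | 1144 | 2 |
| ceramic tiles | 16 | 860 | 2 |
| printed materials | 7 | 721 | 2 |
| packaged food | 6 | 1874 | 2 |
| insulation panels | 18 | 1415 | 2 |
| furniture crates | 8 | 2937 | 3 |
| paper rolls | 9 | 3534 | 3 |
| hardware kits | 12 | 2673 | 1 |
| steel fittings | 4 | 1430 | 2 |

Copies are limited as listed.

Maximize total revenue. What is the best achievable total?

15413

The ratio heuristic lands on furniture crates + 3×paper rolls + steel fittings (14969) but leaves 2 m³ idle.
Dropping steel fittings frees 4 m³; slotting in packaged food (6 m³) lifts the total to 15413 at 41 m³.
No other feasible combination exceeds 15413.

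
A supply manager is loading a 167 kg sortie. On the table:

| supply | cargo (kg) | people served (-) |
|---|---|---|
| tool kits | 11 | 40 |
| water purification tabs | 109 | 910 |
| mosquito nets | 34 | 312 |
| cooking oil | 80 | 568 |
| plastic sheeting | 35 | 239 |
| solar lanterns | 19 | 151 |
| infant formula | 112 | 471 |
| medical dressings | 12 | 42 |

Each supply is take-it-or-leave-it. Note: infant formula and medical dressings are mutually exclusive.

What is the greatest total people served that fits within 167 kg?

1373

Density check — mosquito nets 9.18, water purification tabs 8.35, solar lanterns 7.95, cooking oil 7.10 are the best per kg.
The ratio ordering already packs tightly: water purification tabs + mosquito nets + solar lanterns, 162 kg, 1373.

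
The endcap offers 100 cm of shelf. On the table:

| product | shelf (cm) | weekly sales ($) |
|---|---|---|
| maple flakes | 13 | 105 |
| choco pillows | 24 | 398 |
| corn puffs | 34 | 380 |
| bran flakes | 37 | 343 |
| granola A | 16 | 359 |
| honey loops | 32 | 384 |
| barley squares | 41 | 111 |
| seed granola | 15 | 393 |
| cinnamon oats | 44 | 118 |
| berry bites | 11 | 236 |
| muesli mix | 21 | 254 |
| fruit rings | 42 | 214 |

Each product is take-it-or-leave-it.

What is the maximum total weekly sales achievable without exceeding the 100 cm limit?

1770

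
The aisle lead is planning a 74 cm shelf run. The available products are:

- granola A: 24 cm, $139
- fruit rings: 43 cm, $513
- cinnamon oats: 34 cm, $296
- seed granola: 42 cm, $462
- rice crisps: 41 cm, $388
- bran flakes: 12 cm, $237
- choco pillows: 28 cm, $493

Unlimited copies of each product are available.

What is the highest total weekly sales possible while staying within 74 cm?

1422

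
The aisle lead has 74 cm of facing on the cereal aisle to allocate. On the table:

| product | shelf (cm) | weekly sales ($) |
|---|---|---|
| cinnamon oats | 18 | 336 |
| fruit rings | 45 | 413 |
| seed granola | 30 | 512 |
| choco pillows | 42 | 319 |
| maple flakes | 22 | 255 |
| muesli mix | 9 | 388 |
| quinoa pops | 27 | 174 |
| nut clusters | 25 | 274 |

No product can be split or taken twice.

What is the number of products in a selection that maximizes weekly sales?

4

Best achievable weekly sales is 1253.
One optimal bundle: cinnamon oats + maple flakes + muesli mix + nut clusters (74 cm).
All optima have 4 products.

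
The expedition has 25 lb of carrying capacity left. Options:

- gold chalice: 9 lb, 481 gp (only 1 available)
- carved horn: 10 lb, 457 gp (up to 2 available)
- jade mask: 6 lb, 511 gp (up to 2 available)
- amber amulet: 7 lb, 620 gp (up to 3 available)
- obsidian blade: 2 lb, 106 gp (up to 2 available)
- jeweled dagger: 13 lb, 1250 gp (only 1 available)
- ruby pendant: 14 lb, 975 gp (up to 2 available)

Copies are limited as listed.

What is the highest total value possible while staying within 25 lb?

2272

By value per lb: jeweled dagger 96.15, amber amulet 88.57, jade mask 85.17, ruby pendant 69.64 lead.
The ratio heuristic lands on amber amulet + 2×obsidian blade + jeweled dagger (2082) but leaves 1 lb idle.
Replace amber amulet and 2×obsidian blade with 2×jade mask: the trade gains 190 net, giving 2272 at 25 lb.
That's the maximum — no swap from here does better than 2272.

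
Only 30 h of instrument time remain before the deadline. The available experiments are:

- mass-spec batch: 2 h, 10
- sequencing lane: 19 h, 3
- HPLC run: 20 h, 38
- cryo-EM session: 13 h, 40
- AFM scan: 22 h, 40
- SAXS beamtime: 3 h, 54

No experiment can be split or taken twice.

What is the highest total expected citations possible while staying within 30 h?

104

By expected citations per h: SAXS beamtime 18.00, mass-spec batch 5.00, cryo-EM session 3.08, HPLC run 1.90 lead.
Best packing: mass-spec batch + cryo-EM session + SAXS beamtime — 18 h, 104 total.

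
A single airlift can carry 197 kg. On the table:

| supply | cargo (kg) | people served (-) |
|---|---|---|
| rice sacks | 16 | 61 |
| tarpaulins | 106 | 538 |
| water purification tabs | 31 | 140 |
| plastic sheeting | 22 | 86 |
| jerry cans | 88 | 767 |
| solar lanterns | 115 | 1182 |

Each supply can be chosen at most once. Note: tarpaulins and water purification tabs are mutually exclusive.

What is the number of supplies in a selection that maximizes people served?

Best achievable people served is 1469.
For example rice sacks + water purification tabs + plastic sheeting + solar lanterns achieves it, using 184 kg.
Any selection reaching 1469 contains exactly 4 supplies.

4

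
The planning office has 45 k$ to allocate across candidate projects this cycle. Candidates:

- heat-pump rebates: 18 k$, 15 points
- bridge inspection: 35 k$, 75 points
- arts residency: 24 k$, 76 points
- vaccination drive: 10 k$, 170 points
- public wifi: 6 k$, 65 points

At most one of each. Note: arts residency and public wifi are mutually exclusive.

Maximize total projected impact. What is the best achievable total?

250

Best packing: heat-pump rebates + vaccination drive + public wifi — 34 k$, 250 total.
Nothing else feasible within 45 k$ beats 250.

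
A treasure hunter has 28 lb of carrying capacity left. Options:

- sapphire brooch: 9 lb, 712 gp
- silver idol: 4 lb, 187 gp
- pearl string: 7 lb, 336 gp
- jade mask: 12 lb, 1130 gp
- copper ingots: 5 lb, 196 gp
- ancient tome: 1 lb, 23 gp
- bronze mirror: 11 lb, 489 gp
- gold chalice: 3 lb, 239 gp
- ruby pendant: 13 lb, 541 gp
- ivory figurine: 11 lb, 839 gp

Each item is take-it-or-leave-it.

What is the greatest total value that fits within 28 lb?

Sapphire brooch + silver idol + jade mask + gold chalice uses 28 of the 28 lb and totals 2268.

2268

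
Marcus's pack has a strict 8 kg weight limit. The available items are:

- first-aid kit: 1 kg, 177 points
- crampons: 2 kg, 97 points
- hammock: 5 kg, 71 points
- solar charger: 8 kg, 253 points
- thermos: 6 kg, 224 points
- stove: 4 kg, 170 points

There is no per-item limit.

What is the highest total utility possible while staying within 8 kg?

Taking 8×first-aid kit: 8 kg used, 1416 in utility.
Nothing else within 8 kg beats 1416.

1416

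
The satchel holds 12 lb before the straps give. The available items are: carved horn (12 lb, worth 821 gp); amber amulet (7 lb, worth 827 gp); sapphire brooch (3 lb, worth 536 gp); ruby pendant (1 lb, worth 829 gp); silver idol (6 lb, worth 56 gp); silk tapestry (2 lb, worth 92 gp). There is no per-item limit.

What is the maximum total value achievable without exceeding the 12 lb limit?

9948

Density check — ruby pendant 829.00, sapphire brooch 178.67, amber amulet 118.14 are the best per lb.
The ratio ordering already packs tightly: 12×ruby pendant, 12 lb, 9948.
That's the maximum — no swap from here does better than 9948.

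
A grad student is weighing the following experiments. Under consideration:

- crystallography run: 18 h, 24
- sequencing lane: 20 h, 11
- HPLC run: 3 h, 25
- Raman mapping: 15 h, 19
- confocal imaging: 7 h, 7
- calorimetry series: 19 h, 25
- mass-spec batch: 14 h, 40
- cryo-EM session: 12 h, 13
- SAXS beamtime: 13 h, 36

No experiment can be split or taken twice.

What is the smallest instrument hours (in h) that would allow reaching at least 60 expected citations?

16

Look for the lowest-instrument combination reaching 60.
Taking HPLC run + SAXS beamtime gives 61 (≥ 60) for 16 h.
Below 16 h the best achievable stays under 60.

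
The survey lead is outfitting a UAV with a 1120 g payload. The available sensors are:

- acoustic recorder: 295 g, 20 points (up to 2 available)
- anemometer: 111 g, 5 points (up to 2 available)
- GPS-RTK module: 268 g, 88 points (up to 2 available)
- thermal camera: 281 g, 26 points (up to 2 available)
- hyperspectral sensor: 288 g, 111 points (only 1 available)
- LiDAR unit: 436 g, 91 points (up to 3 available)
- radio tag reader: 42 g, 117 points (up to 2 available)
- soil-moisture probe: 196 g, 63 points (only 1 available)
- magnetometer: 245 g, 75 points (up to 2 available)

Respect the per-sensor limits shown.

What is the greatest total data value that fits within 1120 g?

584

The ratio ordering already packs tightly: 2×GPS-RTK module + hyperspectral sensor + 2×radio tag reader + soil-moisture probe, 1104 g, 584.
Nothing else within 1120 g beats 584.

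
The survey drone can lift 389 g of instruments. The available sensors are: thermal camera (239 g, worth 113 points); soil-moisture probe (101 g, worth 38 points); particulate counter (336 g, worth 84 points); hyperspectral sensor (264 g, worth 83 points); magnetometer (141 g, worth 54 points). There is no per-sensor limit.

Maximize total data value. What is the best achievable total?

Thermal camera + magnetometer uses 380 of the 389 g and totals 167.
That's the maximum — no swap from here does better than 167.

167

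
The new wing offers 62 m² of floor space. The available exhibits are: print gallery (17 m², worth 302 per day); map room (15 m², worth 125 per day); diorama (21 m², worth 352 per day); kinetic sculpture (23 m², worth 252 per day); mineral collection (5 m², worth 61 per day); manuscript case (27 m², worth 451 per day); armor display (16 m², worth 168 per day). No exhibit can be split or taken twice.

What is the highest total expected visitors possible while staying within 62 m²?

Density check — print gallery 17.76, diorama 16.76, manuscript case 16.70, mineral collection 12.20 are the best per m².
Greedy by ratio would take print gallery + diorama + mineral collection + armor display: 59 m² used, total 883.
Replace diorama and mineral collection with manuscript case: the trade gains 38 net, giving 921 at 60 m².
Nothing else within 62 m² beats 921.

921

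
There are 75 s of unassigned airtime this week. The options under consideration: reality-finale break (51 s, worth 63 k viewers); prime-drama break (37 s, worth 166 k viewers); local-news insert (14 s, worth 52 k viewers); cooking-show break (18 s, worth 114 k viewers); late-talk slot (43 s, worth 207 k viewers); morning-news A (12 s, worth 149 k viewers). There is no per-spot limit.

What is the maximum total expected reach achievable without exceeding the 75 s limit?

Taking 6×morning-news A: 72 s used, 894 in expected reach.
Every other selection either busts 75 s or fails to beat 894.

894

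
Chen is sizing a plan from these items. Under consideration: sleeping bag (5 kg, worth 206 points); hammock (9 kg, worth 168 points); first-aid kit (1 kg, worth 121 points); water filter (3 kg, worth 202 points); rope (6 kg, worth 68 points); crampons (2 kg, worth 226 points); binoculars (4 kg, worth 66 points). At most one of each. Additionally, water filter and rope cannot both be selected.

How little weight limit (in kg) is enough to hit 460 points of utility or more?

6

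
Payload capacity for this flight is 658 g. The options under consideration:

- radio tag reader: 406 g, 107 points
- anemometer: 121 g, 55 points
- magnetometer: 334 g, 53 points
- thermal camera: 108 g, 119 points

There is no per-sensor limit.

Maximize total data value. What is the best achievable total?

The ratio ordering already packs tightly: 6×thermal camera, 648 g, 714.

714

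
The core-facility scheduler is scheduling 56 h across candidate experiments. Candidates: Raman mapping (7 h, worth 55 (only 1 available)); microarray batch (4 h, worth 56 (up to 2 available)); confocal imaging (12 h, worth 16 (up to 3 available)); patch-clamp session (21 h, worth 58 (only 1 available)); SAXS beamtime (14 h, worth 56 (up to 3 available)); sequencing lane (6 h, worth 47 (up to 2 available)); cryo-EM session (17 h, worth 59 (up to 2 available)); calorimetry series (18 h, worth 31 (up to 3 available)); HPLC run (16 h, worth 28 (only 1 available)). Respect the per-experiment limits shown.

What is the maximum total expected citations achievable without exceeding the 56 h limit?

Density check — microarray batch 14.00, Raman mapping 7.86, sequencing lane 7.83, SAXS beamtime 4.00 are the best per h.
Best packing: Raman mapping + 2×microarray batch + 2×SAXS beamtime + 2×sequencing lane — 55 h, 373 total.
Nothing else within 56 h beats 373.

373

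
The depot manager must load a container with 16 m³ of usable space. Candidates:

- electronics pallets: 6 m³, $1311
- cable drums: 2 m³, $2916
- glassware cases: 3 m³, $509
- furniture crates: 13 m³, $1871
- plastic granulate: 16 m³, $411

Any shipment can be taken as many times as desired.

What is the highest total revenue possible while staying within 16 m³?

23328

8×cable drums uses 16 of the 16 m³ and totals 23328.
No other feasible combination exceeds 23328.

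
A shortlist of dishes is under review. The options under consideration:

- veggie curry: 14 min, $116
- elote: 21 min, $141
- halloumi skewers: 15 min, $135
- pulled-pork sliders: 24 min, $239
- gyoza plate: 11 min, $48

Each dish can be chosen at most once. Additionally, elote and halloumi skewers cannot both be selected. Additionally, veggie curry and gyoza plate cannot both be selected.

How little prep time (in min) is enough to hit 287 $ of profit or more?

Minimise min subject to total profit ≥ 287.
pulled-pork sliders + gyoza plate: 287 profit at 35 min.
No combination under 35 min hits 287.

35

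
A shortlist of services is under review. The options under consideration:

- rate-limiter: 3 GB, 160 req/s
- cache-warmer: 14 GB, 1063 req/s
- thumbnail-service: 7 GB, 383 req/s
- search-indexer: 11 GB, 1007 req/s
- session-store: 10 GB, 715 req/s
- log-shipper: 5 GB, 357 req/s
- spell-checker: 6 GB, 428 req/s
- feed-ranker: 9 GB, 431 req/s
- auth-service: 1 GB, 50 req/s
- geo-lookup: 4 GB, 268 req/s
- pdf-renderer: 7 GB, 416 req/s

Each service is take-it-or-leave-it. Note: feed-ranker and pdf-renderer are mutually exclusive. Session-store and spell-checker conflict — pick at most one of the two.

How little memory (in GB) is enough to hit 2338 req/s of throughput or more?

29

Look for the lowest-memory combination reaching 2338.
Taking cache-warmer + search-indexer + geo-lookup gives 2338 (≥ 2338) for 29 GB.
Below 29 GB the best achievable stays under 2338.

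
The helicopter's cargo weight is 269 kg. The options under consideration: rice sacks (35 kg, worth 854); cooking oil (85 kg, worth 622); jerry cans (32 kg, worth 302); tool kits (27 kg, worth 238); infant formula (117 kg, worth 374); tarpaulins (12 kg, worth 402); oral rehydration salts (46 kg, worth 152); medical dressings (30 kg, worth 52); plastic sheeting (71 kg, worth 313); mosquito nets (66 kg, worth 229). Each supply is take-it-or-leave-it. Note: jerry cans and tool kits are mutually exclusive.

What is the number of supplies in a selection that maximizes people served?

Optimal total is 2545.
For example rice sacks + cooking oil + jerry cans + tarpaulins + medical dressings + plastic sheeting achieves it, using 265 kg.
All optima have 6 supplies.

6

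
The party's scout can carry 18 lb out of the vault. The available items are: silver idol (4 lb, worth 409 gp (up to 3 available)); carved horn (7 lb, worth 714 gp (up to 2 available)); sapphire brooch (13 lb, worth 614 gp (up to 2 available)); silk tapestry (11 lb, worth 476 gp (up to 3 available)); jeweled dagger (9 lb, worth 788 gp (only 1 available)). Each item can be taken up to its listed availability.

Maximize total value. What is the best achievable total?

1837

Filling by ratio: 3×silver idol for 1227, with 6 lb left unused.
Dropping 2×silver idol frees 8 lb; slotting in 2×carved horn (14 lb) lifts the total to 1837 at 18 lb.
That's the maximum — no swap from here does better than 1837.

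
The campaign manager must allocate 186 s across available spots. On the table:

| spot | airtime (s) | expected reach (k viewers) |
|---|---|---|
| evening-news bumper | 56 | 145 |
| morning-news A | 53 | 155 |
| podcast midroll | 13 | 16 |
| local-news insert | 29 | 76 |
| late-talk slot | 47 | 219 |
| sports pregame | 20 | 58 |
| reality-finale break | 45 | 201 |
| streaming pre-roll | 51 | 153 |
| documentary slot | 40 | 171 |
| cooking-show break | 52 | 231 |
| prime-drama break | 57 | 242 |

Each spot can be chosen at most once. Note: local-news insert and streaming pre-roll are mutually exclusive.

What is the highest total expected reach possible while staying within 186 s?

Taking late-talk slot + reality-finale break + documentary slot + cooking-show break: 184 s used, 822 in expected reach.

822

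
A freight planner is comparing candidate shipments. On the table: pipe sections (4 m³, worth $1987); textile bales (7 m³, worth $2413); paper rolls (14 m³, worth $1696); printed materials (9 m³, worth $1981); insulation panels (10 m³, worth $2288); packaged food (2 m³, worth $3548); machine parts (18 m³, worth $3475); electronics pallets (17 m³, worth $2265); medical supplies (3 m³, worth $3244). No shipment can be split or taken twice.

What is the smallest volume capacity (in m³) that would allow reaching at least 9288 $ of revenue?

Minimise m³ subject to total revenue ≥ 9288.
Taking pipe sections + textile bales + packaged food + medical supplies gives 11192 (≥ 9288) for 16 m³.
No combination under 16 m³ hits 9288.

16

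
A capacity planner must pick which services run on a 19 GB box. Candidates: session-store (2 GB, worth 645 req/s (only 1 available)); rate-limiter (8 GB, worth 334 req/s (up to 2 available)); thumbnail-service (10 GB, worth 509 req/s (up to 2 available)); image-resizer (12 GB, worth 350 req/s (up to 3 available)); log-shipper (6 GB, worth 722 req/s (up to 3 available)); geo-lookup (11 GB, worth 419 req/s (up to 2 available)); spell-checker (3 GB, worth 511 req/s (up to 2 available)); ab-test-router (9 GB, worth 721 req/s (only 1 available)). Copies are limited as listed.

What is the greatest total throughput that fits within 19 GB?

By throughput per GB: session-store 322.50, spell-checker 170.33, log-shipper 120.33, ab-test-router 80.11 lead.
Taking the top-ratio services first gives session-store + log-shipper + 2×spell-checker for 2389 (14 GB).
The 3 GB tied up in spell-checker is better spent on log-shipper — total rises to 2600 (17 GB).

2600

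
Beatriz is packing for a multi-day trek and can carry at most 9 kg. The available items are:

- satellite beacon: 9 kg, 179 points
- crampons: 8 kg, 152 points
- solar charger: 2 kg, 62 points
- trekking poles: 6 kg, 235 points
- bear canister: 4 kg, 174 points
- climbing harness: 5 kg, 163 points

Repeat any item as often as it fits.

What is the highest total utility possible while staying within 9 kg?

348

2×bear canister uses 8 of the 9 kg and totals 348.
Nothing else within 9 kg beats 348.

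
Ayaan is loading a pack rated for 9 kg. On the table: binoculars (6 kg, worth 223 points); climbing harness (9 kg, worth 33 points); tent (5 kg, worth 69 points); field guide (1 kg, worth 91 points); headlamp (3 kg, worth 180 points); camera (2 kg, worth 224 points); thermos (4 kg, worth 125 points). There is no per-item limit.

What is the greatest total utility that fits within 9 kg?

987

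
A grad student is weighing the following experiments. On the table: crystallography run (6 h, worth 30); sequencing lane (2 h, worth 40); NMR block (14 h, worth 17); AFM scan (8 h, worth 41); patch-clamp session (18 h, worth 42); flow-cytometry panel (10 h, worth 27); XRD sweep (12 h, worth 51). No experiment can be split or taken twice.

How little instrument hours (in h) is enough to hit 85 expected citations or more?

14

Need the lightest bundle worth ≥ 85.
sequencing lane + XRD sweep reaches 91 using 14 h.
No combination under 14 h hits 85.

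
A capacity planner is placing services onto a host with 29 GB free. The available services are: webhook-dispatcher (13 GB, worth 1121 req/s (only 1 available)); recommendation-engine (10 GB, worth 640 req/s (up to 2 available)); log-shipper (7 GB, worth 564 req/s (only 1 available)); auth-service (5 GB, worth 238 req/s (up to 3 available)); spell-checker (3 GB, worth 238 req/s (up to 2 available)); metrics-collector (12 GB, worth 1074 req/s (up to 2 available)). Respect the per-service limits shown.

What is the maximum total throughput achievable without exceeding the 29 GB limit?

Ranking by ratio (throughput/GB): metrics-collector 89.50, webhook-dispatcher 86.23, log-shipper 80.57, spell-checker 79.33.
A density-first pass picks spell-checker + 2×metrics-collector — 2386 at 27 GB.
The 12 GB tied up in metrics-collector is better spent on webhook-dispatcher — total rises to 2433 (28 GB).
Every other selection either busts 29 GB or exceeds an availability limit or fails to beat 2433.

2433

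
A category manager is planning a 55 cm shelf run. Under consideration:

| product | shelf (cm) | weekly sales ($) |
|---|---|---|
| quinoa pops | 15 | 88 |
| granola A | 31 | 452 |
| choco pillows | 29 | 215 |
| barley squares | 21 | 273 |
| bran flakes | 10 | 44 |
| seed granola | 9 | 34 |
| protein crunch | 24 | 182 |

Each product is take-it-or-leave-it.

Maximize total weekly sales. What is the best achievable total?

Taking granola A + barley squares: 52 cm used, 725 in weekly sales.

725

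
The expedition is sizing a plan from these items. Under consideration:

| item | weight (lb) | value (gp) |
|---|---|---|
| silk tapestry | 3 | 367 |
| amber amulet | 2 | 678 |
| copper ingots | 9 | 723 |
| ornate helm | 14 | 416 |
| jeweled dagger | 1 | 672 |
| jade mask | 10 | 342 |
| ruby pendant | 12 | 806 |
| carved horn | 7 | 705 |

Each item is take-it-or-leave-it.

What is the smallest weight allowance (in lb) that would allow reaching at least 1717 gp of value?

Look for the lowest-weight combination reaching 1717.
silk tapestry + amber amulet + jeweled dagger: 1717 value at 6 lb.
Below 6 lb the best achievable stays under 1717.

6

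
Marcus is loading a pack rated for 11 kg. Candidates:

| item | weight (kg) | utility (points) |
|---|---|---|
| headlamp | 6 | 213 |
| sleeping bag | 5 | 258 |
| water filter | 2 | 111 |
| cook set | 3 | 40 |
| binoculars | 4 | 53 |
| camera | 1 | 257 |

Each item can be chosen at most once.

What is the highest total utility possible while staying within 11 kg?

666

Taking sleeping bag + water filter + cook set + camera: 11 kg used, 666 in utility.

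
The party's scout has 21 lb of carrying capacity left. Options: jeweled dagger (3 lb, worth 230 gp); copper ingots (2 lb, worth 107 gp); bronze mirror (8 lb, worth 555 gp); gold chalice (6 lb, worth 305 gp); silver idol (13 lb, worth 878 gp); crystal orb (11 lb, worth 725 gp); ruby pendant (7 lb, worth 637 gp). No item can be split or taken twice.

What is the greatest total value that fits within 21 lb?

A density-first pass picks jeweled dagger + copper ingots + bronze mirror + ruby pendant — 1529 at 20 lb.
The 10 lb tied up in copper ingots and bronze mirror is better spent on crystal orb — total rises to 1592 (21 lb).
No other feasible combination exceeds 1592.

1592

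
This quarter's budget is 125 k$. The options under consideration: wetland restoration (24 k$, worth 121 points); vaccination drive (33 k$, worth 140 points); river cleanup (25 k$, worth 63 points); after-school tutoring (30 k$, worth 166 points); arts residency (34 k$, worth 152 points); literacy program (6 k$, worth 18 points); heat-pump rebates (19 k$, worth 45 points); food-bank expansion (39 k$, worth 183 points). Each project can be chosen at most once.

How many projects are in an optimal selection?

4

Best achievable projected impact is 579.
One optimal bundle: wetland restoration + vaccination drive + after-school tutoring + arts residency (121 k$).
Every optimal selection uses 4 projects.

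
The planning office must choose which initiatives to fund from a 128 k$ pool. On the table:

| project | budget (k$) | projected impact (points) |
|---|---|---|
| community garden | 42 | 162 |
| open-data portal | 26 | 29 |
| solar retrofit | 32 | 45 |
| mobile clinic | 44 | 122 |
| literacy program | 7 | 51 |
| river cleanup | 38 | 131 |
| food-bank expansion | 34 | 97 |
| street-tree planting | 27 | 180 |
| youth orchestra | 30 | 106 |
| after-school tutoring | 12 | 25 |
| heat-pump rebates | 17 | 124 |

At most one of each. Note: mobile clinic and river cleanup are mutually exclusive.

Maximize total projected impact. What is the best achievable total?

The ratio ordering already packs tightly: community garden + literacy program + street-tree planting + youth orchestra + heat-pump rebates, 123 k$, 623.
Runner-up community garden + literacy program + food-bank expansion + street-tree planting + heat-pump rebates tops out at 614.

623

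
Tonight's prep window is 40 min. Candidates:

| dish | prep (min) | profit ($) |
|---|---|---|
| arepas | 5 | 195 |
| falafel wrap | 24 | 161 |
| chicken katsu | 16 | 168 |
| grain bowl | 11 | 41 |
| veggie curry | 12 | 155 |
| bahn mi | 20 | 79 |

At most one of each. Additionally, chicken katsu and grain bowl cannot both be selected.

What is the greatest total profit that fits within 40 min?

518

Density check — arepas 39.00, veggie curry 12.92, chicken katsu 10.50, falafel wrap 6.71 are the best per min.
Taking arepas + chicken katsu + veggie curry: 33 min used, 518 in profit.
No other feasible combination exceeds 518.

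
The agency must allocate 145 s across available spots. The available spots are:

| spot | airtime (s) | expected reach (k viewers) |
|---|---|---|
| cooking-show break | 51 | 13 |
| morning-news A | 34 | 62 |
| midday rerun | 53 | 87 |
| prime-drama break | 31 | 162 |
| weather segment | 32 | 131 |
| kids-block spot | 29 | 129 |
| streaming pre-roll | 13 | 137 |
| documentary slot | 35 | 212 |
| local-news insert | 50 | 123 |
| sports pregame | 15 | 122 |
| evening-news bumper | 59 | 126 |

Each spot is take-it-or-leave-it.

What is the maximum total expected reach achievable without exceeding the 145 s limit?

By expected reach per s: streaming pre-roll 10.54, sports pregame 8.13, documentary slot 6.06, prime-drama break 5.23 lead.
Greedy by ratio would take prime-drama break + kids-block spot + streaming pre-roll + documentary slot + sports pregame: 123 s used, total 762.
Replace sports pregame with weather segment: the trade gains 9 net, giving 771 at 140 s.
The spare 5 s is too small for any remaining spot, and no exchange beats 771.

771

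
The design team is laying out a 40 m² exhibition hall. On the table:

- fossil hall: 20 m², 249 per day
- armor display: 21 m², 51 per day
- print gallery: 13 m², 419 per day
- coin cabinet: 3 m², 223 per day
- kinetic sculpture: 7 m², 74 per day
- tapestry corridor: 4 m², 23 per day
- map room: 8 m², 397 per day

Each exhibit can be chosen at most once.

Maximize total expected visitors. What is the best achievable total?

Best packing: print gallery + coin cabinet + kinetic sculpture + tapestry corridor + map room — 35 m², 1136 total.
Every other selection either busts 40 m² or fails to beat 1136.

1136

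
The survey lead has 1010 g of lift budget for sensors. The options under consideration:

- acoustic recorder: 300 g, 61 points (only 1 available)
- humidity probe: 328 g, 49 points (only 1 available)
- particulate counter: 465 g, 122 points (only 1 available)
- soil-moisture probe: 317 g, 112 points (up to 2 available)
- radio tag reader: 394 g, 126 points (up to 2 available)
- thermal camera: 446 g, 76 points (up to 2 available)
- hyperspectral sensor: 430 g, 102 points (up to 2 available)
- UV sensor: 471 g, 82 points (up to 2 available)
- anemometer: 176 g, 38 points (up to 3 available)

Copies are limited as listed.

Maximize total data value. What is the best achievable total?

300

The ratio ordering already packs tightly: 2×soil-moisture probe + 2×anemometer, 986 g, 300.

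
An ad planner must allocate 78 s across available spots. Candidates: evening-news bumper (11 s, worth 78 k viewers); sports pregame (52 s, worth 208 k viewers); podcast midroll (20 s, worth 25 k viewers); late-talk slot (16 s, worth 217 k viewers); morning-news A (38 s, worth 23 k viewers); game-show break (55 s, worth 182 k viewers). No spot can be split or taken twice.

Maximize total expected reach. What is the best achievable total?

425

A density-first pass picks evening-news bumper + podcast midroll + late-talk slot — 320 at 47 s.
Dropping evening-news bumper and podcast midroll frees 31 s; slotting in sports pregame (52 s) lifts the total to 425 at 68 s.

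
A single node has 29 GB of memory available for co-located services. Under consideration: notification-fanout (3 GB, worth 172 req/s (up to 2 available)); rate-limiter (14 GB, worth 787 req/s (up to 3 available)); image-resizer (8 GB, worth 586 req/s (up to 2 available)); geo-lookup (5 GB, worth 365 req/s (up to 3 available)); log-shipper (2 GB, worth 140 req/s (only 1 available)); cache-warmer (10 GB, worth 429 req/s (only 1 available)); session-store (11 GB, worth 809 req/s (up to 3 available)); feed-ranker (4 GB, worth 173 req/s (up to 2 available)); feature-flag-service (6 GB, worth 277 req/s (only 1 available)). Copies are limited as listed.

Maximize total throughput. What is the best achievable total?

Ranking by ratio (throughput/GB): session-store 73.55, image-resizer 73.25, geo-lookup 73.00.
Greedy by ratio would take geo-lookup + log-shipper + 2×session-store: 29 GB used, total 2123.
The 13 GB tied up in log-shipper and session-store is better spent on image-resizer + geo-lookup — total rises to 2125 (29 GB).

2125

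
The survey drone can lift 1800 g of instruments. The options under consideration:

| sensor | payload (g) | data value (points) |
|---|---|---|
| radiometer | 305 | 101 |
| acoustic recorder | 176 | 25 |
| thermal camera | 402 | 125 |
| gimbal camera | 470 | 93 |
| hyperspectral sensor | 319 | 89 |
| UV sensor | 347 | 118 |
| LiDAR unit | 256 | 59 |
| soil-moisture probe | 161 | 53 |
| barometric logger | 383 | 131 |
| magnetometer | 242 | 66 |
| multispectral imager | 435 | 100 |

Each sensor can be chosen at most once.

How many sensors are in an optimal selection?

5

Best achievable data value is 564.
For example radiometer + thermal camera + hyperspectral sensor + UV sensor + barometric logger achieves it, using 1756 g.
Every optimal selection uses 5 sensors.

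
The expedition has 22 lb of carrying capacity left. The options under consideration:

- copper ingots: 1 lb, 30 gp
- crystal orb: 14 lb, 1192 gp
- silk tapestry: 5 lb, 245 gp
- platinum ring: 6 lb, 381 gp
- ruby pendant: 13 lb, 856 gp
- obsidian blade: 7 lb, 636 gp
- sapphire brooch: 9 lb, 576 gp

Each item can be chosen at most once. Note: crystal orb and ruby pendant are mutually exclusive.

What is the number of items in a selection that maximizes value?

Optimal total is 1858.
For example copper ingots + crystal orb + obsidian blade achieves it, using 22 lb.
All optima have 3 items.

3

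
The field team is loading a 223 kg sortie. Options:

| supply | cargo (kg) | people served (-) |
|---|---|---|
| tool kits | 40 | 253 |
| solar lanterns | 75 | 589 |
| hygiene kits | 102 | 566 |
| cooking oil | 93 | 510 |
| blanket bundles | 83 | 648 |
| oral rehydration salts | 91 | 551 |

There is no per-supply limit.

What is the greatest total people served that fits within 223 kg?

1549

A density-first pass picks tool kits + 2×solar lanterns — 1431 at 190 kg.
The 150 kg tied up in 2×solar lanterns is better spent on 2×blanket bundles — total rises to 1549 (206 kg).
That's the maximum — no swap from here does better than 1549.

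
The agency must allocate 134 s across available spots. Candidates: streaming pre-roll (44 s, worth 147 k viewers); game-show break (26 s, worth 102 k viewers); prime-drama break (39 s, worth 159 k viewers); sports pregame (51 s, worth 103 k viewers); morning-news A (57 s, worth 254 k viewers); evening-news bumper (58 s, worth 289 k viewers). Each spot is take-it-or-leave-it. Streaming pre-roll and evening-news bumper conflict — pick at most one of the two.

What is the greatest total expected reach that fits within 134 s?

550

Ranking by ratio (expected reach/s): evening-news bumper 4.98, morning-news A 4.46, prime-drama break 4.08, game-show break 3.92.
Greedy by ratio would take morning-news A + evening-news bumper: 115 s used, total 543.
Dropping morning-news A frees 57 s; slotting in game-show break + prime-drama break (65 s) lifts the total to 550 at 123 s.
Every other selection either busts 134 s or breaks a pairing rule or fails to beat 550.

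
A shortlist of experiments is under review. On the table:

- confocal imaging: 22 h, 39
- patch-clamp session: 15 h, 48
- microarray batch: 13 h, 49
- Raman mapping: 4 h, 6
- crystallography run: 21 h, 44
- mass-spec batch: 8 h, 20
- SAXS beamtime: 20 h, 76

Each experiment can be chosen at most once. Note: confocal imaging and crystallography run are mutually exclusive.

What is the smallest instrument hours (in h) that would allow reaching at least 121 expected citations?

Need the lightest bundle worth ≥ 121.
microarray batch + SAXS beamtime reaches 125 using 33 h.
No combination under 33 h hits 121.

33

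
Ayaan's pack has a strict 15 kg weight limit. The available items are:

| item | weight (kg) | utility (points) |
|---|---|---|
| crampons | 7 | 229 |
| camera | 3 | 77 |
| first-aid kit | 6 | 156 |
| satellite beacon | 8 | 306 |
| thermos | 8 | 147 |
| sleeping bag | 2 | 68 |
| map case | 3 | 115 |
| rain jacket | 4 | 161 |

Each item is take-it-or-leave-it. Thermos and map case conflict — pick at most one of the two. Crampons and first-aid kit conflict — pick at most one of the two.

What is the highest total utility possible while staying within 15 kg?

582

The ratio ordering already packs tightly: satellite beacon + map case + rain jacket, 15 kg, 582.
The closest alternative, camera + satellite beacon + rain jacket, reaches only 544.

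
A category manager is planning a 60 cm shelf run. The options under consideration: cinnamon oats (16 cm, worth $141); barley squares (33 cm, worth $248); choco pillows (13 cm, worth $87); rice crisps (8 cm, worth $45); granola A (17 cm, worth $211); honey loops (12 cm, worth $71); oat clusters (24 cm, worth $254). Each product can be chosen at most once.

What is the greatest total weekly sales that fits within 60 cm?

606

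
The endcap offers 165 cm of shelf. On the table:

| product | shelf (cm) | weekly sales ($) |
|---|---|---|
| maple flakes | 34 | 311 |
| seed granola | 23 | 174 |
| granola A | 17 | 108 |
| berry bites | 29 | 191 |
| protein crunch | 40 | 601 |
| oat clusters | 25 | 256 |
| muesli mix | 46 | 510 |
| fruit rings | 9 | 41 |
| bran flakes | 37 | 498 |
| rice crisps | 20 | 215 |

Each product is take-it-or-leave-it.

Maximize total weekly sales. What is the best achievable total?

1973

Filling by ratio: granola A + protein crunch + muesli mix + bran flakes + rice crisps for 1932, with 5 cm left unused.
Replace rice crisps with oat clusters: the trade gains 41 net, giving 1973 at 165 cm.
That's the maximum — no swap from here does better than 1973.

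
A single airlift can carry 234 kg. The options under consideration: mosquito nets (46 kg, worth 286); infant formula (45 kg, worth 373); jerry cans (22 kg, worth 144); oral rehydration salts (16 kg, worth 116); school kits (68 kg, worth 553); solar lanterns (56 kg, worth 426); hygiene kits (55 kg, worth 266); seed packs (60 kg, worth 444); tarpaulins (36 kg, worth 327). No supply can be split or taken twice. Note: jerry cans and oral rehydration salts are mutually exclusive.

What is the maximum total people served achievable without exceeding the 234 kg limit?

Greedy by ratio would take infant formula + oral rehydration salts + school kits + solar lanterns + tarpaulins: 221 kg used, total 1795.
The 72 kg tied up in oral rehydration salts and solar lanterns is better spent on jerry cans + seed packs — total rises to 1841 (231 kg).
Every other selection either busts 234 kg or breaks a pairing rule or fails to beat 1841.

1841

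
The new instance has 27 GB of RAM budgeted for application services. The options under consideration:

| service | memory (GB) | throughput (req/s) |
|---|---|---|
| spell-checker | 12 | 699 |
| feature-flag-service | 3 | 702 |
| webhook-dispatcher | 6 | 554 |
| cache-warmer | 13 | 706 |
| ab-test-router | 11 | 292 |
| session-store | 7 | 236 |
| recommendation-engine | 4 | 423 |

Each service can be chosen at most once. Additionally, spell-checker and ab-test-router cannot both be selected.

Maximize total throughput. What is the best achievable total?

2385

A density-first pass picks spell-checker + feature-flag-service + webhook-dispatcher + recommendation-engine — 2378 at 25 GB.
Replace spell-checker with cache-warmer: the trade gains 7 net, giving 2385 at 26 GB.
That's the maximum — no feasible swap from here does better than 2385.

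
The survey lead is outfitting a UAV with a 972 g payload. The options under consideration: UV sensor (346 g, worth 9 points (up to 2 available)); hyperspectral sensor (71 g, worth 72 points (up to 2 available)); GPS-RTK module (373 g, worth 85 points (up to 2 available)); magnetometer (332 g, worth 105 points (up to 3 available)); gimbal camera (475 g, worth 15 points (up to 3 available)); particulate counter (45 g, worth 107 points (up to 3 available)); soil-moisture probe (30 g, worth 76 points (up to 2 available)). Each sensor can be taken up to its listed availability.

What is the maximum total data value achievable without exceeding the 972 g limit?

The ratio heuristic lands on 2×hyperspectral sensor + magnetometer + 3×particulate counter + 2×soil-moisture probe (722) but leaves 303 g idle.
Replace hyperspectral sensor with magnetometer: the trade gains 33 net, giving 755 at 930 g.
Every other selection either busts 972 g or exceeds an availability limit or fails to beat 755.

755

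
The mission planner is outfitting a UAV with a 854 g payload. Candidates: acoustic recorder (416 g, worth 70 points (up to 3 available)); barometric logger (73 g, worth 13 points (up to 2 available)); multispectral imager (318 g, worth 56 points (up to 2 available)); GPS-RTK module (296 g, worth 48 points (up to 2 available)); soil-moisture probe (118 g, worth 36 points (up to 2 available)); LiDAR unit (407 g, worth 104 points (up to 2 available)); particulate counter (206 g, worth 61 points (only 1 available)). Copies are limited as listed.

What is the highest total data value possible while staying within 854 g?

237

Best packing: 2×soil-moisture probe + LiDAR unit + particulate counter — 849 g, 237 total.
Nothing else within 854 g beats 237.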